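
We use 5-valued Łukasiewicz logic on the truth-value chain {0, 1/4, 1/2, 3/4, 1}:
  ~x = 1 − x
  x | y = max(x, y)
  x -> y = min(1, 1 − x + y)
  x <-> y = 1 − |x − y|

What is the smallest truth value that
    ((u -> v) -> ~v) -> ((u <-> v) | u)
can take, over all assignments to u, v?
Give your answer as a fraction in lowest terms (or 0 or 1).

1/2

Take u = 1/2, v = 0:
u -> v = 1/2 -> 0 = 1/2
~v = ~0 = 1
(u -> v) -> ~v = 1/2 -> 1 = 1
u <-> v = 1/2 <-> 0 = 1/2
(u <-> v) | u = 1/2 | 1/2 = 1/2
((u -> v) -> ~v) -> ((u <-> v) | u) = 1 -> 1/2 = 1/2
No assignment yields a value below 1/2, so this is the minimum.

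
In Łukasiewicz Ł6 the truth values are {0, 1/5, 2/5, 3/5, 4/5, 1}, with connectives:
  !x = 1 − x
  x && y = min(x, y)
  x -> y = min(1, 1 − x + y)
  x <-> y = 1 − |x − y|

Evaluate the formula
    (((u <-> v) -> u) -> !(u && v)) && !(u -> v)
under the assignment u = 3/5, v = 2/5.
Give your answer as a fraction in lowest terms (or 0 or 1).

u <-> v = 3/5 <-> 2/5 = 4/5
(u <-> v) -> u = 4/5 -> 3/5 = 4/5
u && v = 3/5 && 2/5 = 2/5
!(u && v) = !2/5 = 3/5
((u <-> v) -> u) -> !(u && v) = 4/5 -> 3/5 = 4/5
u -> v = 3/5 -> 2/5 = 4/5
!(u -> v) = !4/5 = 1/5
(((u <-> v) -> u) -> !(u && v)) && !(u -> v) = 4/5 && 1/5 = 1/5

1/5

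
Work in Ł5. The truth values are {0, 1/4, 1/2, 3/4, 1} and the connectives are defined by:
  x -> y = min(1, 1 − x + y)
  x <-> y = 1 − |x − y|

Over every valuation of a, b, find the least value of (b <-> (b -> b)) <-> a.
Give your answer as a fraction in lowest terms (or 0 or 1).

Take a = 0, b = 1:
b -> b = 1 -> 1 = 1
b <-> (b -> b) = 1 <-> 1 = 1
(b <-> (b -> b)) <-> a = 1 <-> 0 = 0
No assignment yields a value below 0, so this is the minimum.

0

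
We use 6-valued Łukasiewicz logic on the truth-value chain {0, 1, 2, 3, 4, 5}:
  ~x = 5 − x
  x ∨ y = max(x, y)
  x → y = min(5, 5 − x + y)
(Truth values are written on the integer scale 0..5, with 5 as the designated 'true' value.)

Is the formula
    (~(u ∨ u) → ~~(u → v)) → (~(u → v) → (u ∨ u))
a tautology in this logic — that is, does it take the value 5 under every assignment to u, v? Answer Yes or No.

At u = 4, v = 4, for instance:
u ∨ u = 4 ∨ 4 = 4
~(u ∨ u) = ~4 = 1
u → v = 4 → 4 = 5
~(u → v) = ~5 = 0
~~(u → v) = ~0 = 5
~(u ∨ u) → ~~(u → v) = 1 → 5 = 5
~(u → v) → (u ∨ u) = 0 → 4 = 5
(~(u ∨ u) → ~~(u → v)) → (~(u → v) → (u ∨ u)) = 5 → 5 = 5
and checking the remaining 35 assignments likewise gives ≥ 5 in every case.

Yes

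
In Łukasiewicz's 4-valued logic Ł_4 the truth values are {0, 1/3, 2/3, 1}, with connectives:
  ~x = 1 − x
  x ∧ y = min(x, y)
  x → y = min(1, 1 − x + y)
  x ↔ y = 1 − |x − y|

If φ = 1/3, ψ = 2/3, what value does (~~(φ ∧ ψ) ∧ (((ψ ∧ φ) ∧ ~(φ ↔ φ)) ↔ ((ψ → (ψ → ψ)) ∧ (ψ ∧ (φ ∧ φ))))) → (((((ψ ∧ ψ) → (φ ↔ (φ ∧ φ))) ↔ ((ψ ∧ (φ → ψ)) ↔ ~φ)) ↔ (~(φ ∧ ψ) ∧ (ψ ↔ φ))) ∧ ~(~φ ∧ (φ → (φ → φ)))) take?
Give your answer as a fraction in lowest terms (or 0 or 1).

φ ∧ ψ = 1/3 ∧ 2/3 = 1/3
~(φ ∧ ψ) = ~1/3 = 2/3
~~(φ ∧ ψ) = ~2/3 = 1/3
ψ ∧ φ = 2/3 ∧ 1/3 = 1/3
φ ↔ φ = 1/3 ↔ 1/3 = 1
~(φ ↔ φ) = ~1 = 0
(ψ ∧ φ) ∧ ~(φ ↔ φ) = 1/3 ∧ 0 = 0
ψ → ψ = 2/3 → 2/3 = 1
ψ → (ψ → ψ) = 2/3 → 1 = 1
φ ∧ φ = 1/3 ∧ 1/3 = 1/3
ψ ∧ (φ ∧ φ) = 2/3 ∧ 1/3 = 1/3
(ψ → (ψ → ψ)) ∧ (ψ ∧ (φ ∧ φ)) = 1 ∧ 1/3 = 1/3
((ψ ∧ φ) ∧ ~(φ ↔ φ)) ↔ ((ψ → (ψ → ψ)) ∧ (ψ ∧ (φ ∧ φ))) = 0 ↔ 1/3 = 2/3
~~(φ ∧ ψ) ∧ (((ψ ∧ φ) ∧ ~(φ ↔ φ)) ↔ ((ψ → (ψ → ψ)) ∧ (ψ ∧ (φ ∧ φ)))) = 1/3 ∧ 2/3 = 1/3
ψ ∧ ψ = 2/3 ∧ 2/3 = 2/3
φ ∧ φ = 1/3 ∧ 1/3 = 1/3
φ ↔ (φ ∧ φ) = 1/3 ↔ 1/3 = 1
(ψ ∧ ψ) → (φ ↔ (φ ∧ φ)) = 2/3 → 1 = 1
φ → ψ = 1/3 → 2/3 = 1
ψ ∧ (φ → ψ) = 2/3 ∧ 1 = 2/3
~φ = ~1/3 = 2/3
(ψ ∧ (φ → ψ)) ↔ ~φ = 2/3 ↔ 2/3 = 1
((ψ ∧ ψ) → (φ ↔ (φ ∧ φ))) ↔ ((ψ ∧ (φ → ψ)) ↔ ~φ) = 1 ↔ 1 = 1
φ ∧ ψ = 1/3 ∧ 2/3 = 1/3
~(φ ∧ ψ) = ~1/3 = 2/3
ψ ↔ φ = 2/3 ↔ 1/3 = 2/3
~(φ ∧ ψ) ∧ (ψ ↔ φ) = 2/3 ∧ 2/3 = 2/3
(((ψ ∧ ψ) → (φ ↔ (φ ∧ φ))) ↔ ((ψ ∧ (φ → ψ)) ↔ ~φ)) ↔ (~(φ ∧ ψ) ∧ (ψ ↔ φ)) = 1 ↔ 2/3 = 2/3
~φ = ~1/3 = 2/3
φ → φ = 1/3 → 1/3 = 1
φ → (φ → φ) = 1/3 → 1 = 1
~φ ∧ (φ → (φ → φ)) = 2/3 ∧ 1 = 2/3
~(~φ ∧ (φ → (φ → φ))) = ~2/3 = 1/3
((((ψ ∧ ψ) → (φ ↔ (φ ∧ φ))) ↔ ((ψ ∧ (φ → ψ)) ↔ ~φ)) ↔ (~(φ ∧ ψ) ∧ (ψ ↔ φ))) ∧ ~(~φ ∧ (φ → (φ → φ))) = 2/3 ∧ 1/3 = 1/3
(~~(φ ∧ ψ) ∧ (((ψ ∧ φ) ∧ ~(φ ↔ φ)) ↔ ((ψ → (ψ → ψ)) ∧ (ψ ∧ (φ ∧ φ))))) → (((((ψ ∧ ψ) → (φ ↔ (φ ∧ φ))) ↔ ((ψ ∧ (φ → ψ)) ↔ ~φ)) ↔ (~(φ ∧ ψ) ∧ (ψ ↔ φ))) ∧ ~(~φ ∧ (φ → (φ → φ)))) = 1/3 → 1/3 = 1

1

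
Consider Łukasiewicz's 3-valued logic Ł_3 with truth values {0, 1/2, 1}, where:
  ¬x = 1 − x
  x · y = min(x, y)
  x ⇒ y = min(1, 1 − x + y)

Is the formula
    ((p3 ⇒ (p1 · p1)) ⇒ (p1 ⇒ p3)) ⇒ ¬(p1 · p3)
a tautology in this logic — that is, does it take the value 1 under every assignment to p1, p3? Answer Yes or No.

No

Counterexample: take p1 = 1/2, p3 = 1/2.
p1 · p1 = 1/2 · 1/2 = 1/2
p3 ⇒ (p1 · p1) = 1/2 ⇒ 1/2 = 1
p1 ⇒ p3 = 1/2 ⇒ 1/2 = 1
(p3 ⇒ (p1 · p1)) ⇒ (p1 ⇒ p3) = 1 ⇒ 1 = 1
p1 · p3 = 1/2 · 1/2 = 1/2
¬(p1 · p3) = ¬1/2 = 1/2
((p3 ⇒ (p1 · p1)) ⇒ (p1 ⇒ p3)) ⇒ ¬(p1 · p3) = 1 ⇒ 1/2 = 1/2
This gives 1/2 ≠ 1.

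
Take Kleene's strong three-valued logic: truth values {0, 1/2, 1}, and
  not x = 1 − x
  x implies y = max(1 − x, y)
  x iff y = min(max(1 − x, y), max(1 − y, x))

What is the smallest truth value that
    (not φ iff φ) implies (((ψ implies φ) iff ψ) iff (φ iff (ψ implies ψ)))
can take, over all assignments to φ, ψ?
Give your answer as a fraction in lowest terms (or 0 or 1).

1/2

Take φ = 1/2, ψ = 0:
not φ = not 1/2 = 1/2
not φ iff φ = 1/2 iff 1/2 = 1/2
ψ implies φ = 0 implies 1/2 = 1
(ψ implies φ) iff ψ = 1 iff 0 = 0
ψ implies ψ = 0 implies 0 = 1
φ iff (ψ implies ψ) = 1/2 iff 1 = 1/2
((ψ implies φ) iff ψ) iff (φ iff (ψ implies ψ)) = 0 iff 1/2 = 1/2
(not φ iff φ) implies (((ψ implies φ) iff ψ) iff (φ iff (ψ implies ψ))) = 1/2 implies 1/2 = 1/2
No assignment yields a value below 1/2, so this is the minimum.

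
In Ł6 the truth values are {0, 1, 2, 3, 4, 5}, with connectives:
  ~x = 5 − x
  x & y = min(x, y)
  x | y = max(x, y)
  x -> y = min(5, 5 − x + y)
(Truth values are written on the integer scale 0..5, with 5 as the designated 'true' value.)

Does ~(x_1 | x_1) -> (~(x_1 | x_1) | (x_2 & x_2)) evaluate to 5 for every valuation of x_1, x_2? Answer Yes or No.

Yes

At x_1 = 2, x_2 = 4, for instance:
x_1 | x_1 = 2 | 2 = 2
~(x_1 | x_1) = ~2 = 3
x_2 & x_2 = 4 & 4 = 4
~(x_1 | x_1) | (x_2 & x_2) = 3 | 4 = 4
~(x_1 | x_1) -> (~(x_1 | x_1) | (x_2 & x_2)) = 3 -> 4 = 5
and checking the remaining 35 assignments likewise gives ≥ 5 in every case.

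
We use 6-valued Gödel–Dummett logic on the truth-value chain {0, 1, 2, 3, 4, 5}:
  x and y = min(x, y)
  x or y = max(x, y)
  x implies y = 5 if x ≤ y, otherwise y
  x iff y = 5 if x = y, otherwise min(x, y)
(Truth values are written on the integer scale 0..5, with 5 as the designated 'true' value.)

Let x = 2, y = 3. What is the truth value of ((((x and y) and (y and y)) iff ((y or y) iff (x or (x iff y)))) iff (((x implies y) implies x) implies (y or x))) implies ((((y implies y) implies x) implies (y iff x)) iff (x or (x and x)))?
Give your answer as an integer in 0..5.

2

x and y = 2 and 3 = 2
y and y = 3 and 3 = 3
(x and y) and (y and y) = 2 and 3 = 2
y or y = 3 or 3 = 3
x iff y = 2 iff 3 = 2
x or (x iff y) = 2 or 2 = 2
(y or y) iff (x or (x iff y)) = 3 iff 2 = 2
((x and y) and (y and y)) iff ((y or y) iff (x or (x iff y))) = 2 iff 2 = 5
x implies y = 2 implies 3 = 5
(x implies y) implies x = 5 implies 2 = 2
y or x = 3 or 2 = 3
((x implies y) implies x) implies (y or x) = 2 implies 3 = 5
(((x and y) and (y and y)) iff ((y or y) iff (x or (x iff y)))) iff (((x implies y) implies x) implies (y or x)) = 5 iff 5 = 5
y implies y = 3 implies 3 = 5
(y implies y) implies x = 5 implies 2 = 2
y iff x = 3 iff 2 = 2
((y implies y) implies x) implies (y iff x) = 2 implies 2 = 5
x and x = 2 and 2 = 2
x or (x and x) = 2 or 2 = 2
(((y implies y) implies x) implies (y iff x)) iff (x or (x and x)) = 5 iff 2 = 2
((((x and y) and (y and y)) iff ((y or y) iff (x or (x iff y)))) iff (((x implies y) implies x) implies (y or x))) implies ((((y implies y) implies x) implies (y iff x)) iff (x or (x and x))) = 5 implies 2 = 2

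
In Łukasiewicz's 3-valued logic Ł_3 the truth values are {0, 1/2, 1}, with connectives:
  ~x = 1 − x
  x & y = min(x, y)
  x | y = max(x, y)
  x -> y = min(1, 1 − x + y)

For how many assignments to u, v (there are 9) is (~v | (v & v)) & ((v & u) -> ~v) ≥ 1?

u = 0, v = 0 ↦ 1  ≥
u = 0, v = 1/2 ↦ 1/2  <
u = 0, v = 1 ↦ 1  ≥
u = 1/2, v = 0 ↦ 1  ≥
u = 1/2, v = 1/2 ↦ 1/2  <
u = 1/2, v = 1 ↦ 1/2  <
u = 1, v = 0 ↦ 1  ≥
u = 1, v = 1/2 ↦ 1/2  <
u = 1, v = 1 ↦ 0  <
So 4 of the 9 assignments meet the threshold.

4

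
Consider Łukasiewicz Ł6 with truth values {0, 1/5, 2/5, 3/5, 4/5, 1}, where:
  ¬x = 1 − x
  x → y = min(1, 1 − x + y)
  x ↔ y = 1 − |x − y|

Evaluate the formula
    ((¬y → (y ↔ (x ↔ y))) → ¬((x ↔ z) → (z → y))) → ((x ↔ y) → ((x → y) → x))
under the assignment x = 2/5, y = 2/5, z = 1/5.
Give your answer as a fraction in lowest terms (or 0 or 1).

¬y = ¬2/5 = 3/5
x ↔ y = 2/5 ↔ 2/5 = 1
y ↔ (x ↔ y) = 2/5 ↔ 1 = 2/5
¬y → (y ↔ (x ↔ y)) = 3/5 → 2/5 = 4/5
x ↔ z = 2/5 ↔ 1/5 = 4/5
z → y = 1/5 → 2/5 = 1
(x ↔ z) → (z → y) = 4/5 → 1 = 1
¬((x ↔ z) → (z → y)) = ¬1 = 0
(¬y → (y ↔ (x ↔ y))) → ¬((x ↔ z) → (z → y)) = 4/5 → 0 = 1/5
x ↔ y = 2/5 ↔ 2/5 = 1
x → y = 2/5 → 2/5 = 1
(x → y) → x = 1 → 2/5 = 2/5
(x ↔ y) → ((x → y) → x) = 1 → 2/5 = 2/5
((¬y → (y ↔ (x ↔ y))) → ¬((x ↔ z) → (z → y))) → ((x ↔ y) → ((x → y) → x)) = 1/5 → 2/5 = 1

1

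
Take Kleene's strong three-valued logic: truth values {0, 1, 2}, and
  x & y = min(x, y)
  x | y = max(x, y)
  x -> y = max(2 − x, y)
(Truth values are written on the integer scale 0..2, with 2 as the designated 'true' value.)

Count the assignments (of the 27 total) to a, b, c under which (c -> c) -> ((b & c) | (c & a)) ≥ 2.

value 2: 5 assignments (counts)
value 1: 12 assignments
value 0: 10 assignments
So 5 of the 27 assignments meet the threshold.

5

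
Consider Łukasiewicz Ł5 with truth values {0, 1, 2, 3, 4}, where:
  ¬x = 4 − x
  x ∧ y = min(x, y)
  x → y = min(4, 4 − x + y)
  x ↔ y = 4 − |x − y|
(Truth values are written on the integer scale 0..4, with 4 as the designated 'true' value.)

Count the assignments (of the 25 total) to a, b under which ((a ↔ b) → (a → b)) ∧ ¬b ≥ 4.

5

value 4: 5 assignments (counts)
value 3: 5 assignments
value 2: 5 assignments
value 1: 5 assignments
value 0: 5 assignments
So 5 of the 25 assignments meet the threshold.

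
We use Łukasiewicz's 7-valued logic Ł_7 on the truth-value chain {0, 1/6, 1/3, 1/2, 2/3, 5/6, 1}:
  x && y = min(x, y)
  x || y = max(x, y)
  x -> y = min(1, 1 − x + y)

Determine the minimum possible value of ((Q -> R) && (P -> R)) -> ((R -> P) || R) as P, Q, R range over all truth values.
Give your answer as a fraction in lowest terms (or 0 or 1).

Take P = 0, Q = 0, R = 1/2:
Q -> R = 0 -> 1/2 = 1
P -> R = 0 -> 1/2 = 1
(Q -> R) && (P -> R) = 1 && 1 = 1
R -> P = 1/2 -> 0 = 1/2
(R -> P) || R = 1/2 || 1/2 = 1/2
((Q -> R) && (P -> R)) -> ((R -> P) || R) = 1 -> 1/2 = 1/2
No assignment yields a value below 1/2, so this is the minimum.

1/2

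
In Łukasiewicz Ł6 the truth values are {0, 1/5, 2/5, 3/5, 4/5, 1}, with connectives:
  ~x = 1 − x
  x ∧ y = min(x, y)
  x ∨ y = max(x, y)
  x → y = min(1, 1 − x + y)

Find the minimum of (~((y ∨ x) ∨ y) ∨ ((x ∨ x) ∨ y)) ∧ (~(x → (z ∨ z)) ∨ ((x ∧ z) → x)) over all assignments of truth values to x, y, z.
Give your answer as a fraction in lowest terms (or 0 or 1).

3/5

Take x = 0, y = 2/5, z = 0:
y ∨ x = 2/5 ∨ 0 = 2/5
(y ∨ x) ∨ y = 2/5 ∨ 2/5 = 2/5
~((y ∨ x) ∨ y) = ~2/5 = 3/5
x ∨ x = 0 ∨ 0 = 0
(x ∨ x) ∨ y = 0 ∨ 2/5 = 2/5
~((y ∨ x) ∨ y) ∨ ((x ∨ x) ∨ y) = 3/5 ∨ 2/5 = 3/5
z ∨ z = 0 ∨ 0 = 0
x → (z ∨ z) = 0 → 0 = 1
~(x → (z ∨ z)) = ~1 = 0
x ∧ z = 0 ∧ 0 = 0
(x ∧ z) → x = 0 → 0 = 1
~(x → (z ∨ z)) ∨ ((x ∧ z) → x) = 0 ∨ 1 = 1
(~((y ∨ x) ∨ y) ∨ ((x ∨ x) ∨ y)) ∧ (~(x → (z ∨ z)) ∨ ((x ∧ z) → x)) = 3/5 ∧ 1 = 3/5
No assignment yields a value below 3/5, so this is the minimum.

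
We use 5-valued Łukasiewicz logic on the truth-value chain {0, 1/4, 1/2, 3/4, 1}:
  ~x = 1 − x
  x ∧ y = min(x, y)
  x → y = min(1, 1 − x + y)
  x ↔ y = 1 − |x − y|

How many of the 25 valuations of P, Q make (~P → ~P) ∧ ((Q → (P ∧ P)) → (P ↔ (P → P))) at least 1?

9

value 1: 9 assignments (counts)
value 3/4: 7 assignments
value 1/2: 5 assignments
value 1/4: 3 assignments
value 0: 1 assignment
So 9 of the 25 assignments meet the threshold.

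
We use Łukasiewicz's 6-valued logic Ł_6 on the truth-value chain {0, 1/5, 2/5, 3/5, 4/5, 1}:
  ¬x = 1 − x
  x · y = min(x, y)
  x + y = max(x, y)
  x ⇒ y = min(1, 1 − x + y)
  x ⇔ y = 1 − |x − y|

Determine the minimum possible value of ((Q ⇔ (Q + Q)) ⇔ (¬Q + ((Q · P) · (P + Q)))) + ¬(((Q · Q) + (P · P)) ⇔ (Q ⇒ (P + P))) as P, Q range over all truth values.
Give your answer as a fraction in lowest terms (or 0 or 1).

2/5

Take P = 0, Q = 3/5:
Q + Q = 3/5 + 3/5 = 3/5
Q ⇔ (Q + Q) = 3/5 ⇔ 3/5 = 1
¬Q = ¬3/5 = 2/5
Q · P = 3/5 · 0 = 0
P + Q = 0 + 3/5 = 3/5
(Q · P) · (P + Q) = 0 · 3/5 = 0
¬Q + ((Q · P) · (P + Q)) = 2/5 + 0 = 2/5
(Q ⇔ (Q + Q)) ⇔ (¬Q + ((Q · P) · (P + Q))) = 1 ⇔ 2/5 = 2/5
Q · Q = 3/5 · 3/5 = 3/5
P · P = 0 · 0 = 0
(Q · Q) + (P · P) = 3/5 + 0 = 3/5
P + P = 0 + 0 = 0
Q ⇒ (P + P) = 3/5 ⇒ 0 = 2/5
((Q · Q) + (P · P)) ⇔ (Q ⇒ (P + P)) = 3/5 ⇔ 2/5 = 4/5
¬(((Q · Q) + (P · P)) ⇔ (Q ⇒ (P + P))) = ¬4/5 = 1/5
((Q ⇔ (Q + Q)) ⇔ (¬Q + ((Q · P) · (P + Q)))) + ¬(((Q · Q) + (P · P)) ⇔ (Q ⇒ (P + P))) = 2/5 + 1/5 = 2/5
No assignment yields a value below 2/5, so this is the minimum.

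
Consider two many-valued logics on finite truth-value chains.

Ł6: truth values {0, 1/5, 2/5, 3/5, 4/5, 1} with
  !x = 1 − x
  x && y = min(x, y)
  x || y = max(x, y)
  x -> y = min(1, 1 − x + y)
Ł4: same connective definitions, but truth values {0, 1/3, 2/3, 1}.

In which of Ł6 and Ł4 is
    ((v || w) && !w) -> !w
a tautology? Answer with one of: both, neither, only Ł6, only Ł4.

In Ł6: every assignment gives 1 — tautology.
In Ł4: every assignment gives 1 — tautology.

both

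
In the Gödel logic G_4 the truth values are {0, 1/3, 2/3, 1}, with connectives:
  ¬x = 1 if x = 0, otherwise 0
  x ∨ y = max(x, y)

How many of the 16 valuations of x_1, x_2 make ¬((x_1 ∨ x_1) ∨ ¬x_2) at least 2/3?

x_1 = 0, x_2 = 0 ↦ 0  <
x_1 = 0, x_2 = 1/3 ↦ 1  ≥
x_1 = 0, x_2 = 2/3 ↦ 1  ≥
x_1 = 0, x_2 = 1 ↦ 1  ≥
x_1 = 1/3, x_2 = 0 ↦ 0  <
x_1 = 1/3, x_2 = 1/3 ↦ 0  <
x_1 = 1/3, x_2 = 2/3 ↦ 0  <
x_1 = 1/3, x_2 = 1 ↦ 0  <
x_1 = 2/3, x_2 = 0 ↦ 0  <
x_1 = 2/3, x_2 = 1/3 ↦ 0  <
x_1 = 2/3, x_2 = 2/3 ↦ 0  <
x_1 = 2/3, x_2 = 1 ↦ 0  <
x_1 = 1, x_2 = 0 ↦ 0  <
x_1 = 1, x_2 = 1/3 ↦ 0  <
x_1 = 1, x_2 = 2/3 ↦ 0  <
x_1 = 1, x_2 = 1 ↦ 0  <
So 3 of the 16 assignments meet the threshold.

3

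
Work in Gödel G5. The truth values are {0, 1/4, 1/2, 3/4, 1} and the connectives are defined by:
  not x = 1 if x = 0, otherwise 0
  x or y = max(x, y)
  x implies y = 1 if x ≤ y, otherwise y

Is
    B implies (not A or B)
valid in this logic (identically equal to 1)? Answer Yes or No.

At A = 1, B = 1/2, for instance:
not A = not 1 = 0
not A or B = 0 or 1/2 = 1/2
B implies (not A or B) = 1/2 implies 1/2 = 1
and checking the remaining 24 assignments likewise gives ≥ 1 in every case.

Yes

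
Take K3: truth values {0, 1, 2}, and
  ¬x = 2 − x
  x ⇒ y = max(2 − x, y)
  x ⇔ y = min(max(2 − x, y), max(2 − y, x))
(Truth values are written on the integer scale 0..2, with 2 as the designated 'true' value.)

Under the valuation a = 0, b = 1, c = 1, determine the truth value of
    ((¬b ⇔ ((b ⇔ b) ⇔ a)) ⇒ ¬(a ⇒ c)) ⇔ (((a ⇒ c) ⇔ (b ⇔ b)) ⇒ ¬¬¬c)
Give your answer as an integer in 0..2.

1

¬b = ¬1 = 1
b ⇔ b = 1 ⇔ 1 = 1
(b ⇔ b) ⇔ a = 1 ⇔ 0 = 1
¬b ⇔ ((b ⇔ b) ⇔ a) = 1 ⇔ 1 = 1
a ⇒ c = 0 ⇒ 1 = 2
¬(a ⇒ c) = ¬2 = 0
(¬b ⇔ ((b ⇔ b) ⇔ a)) ⇒ ¬(a ⇒ c) = 1 ⇒ 0 = 1
a ⇒ c = 0 ⇒ 1 = 2
b ⇔ b = 1 ⇔ 1 = 1
(a ⇒ c) ⇔ (b ⇔ b) = 2 ⇔ 1 = 1
¬c = ¬1 = 1
¬¬c = ¬1 = 1
¬¬¬c = ¬1 = 1
((a ⇒ c) ⇔ (b ⇔ b)) ⇒ ¬¬¬c = 1 ⇒ 1 = 1
((¬b ⇔ ((b ⇔ b) ⇔ a)) ⇒ ¬(a ⇒ c)) ⇔ (((a ⇒ c) ⇔ (b ⇔ b)) ⇒ ¬¬¬c) = 1 ⇔ 1 = 1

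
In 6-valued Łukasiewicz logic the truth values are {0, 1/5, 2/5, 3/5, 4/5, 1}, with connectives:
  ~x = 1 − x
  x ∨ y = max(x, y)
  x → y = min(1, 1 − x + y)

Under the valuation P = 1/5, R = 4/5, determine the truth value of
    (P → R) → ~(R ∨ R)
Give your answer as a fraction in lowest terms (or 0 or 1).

P → R = 1/5 → 4/5 = 1
R ∨ R = 4/5 ∨ 4/5 = 4/5
~(R ∨ R) = ~4/5 = 1/5
(P → R) → ~(R ∨ R) = 1 → 1/5 = 1/5

1/5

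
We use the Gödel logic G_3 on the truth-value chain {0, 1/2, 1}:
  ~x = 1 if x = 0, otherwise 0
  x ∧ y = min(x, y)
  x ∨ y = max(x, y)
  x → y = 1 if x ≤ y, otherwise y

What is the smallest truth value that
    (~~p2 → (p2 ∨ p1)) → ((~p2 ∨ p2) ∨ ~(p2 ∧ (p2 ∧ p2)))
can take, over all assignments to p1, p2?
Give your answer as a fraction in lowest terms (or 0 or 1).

Take p1 = 1, p2 = 1/2:
~p2 = ~1/2 = 0
~~p2 = ~0 = 1
p2 ∨ p1 = 1/2 ∨ 1 = 1
~~p2 → (p2 ∨ p1) = 1 → 1 = 1
~p2 = ~1/2 = 0
~p2 ∨ p2 = 0 ∨ 1/2 = 1/2
p2 ∧ p2 = 1/2 ∧ 1/2 = 1/2
p2 ∧ (p2 ∧ p2) = 1/2 ∧ 1/2 = 1/2
~(p2 ∧ (p2 ∧ p2)) = ~1/2 = 0
(~p2 ∨ p2) ∨ ~(p2 ∧ (p2 ∧ p2)) = 1/2 ∨ 0 = 1/2
(~~p2 → (p2 ∨ p1)) → ((~p2 ∨ p2) ∨ ~(p2 ∧ (p2 ∧ p2))) = 1 → 1/2 = 1/2
No assignment yields a value below 1/2, so this is the minimum.

1/2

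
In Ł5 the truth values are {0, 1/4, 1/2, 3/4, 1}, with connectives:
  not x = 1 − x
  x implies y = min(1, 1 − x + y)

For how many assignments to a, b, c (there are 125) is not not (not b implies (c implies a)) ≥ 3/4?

115

value 1: 105 assignments (counts)
value 3/4: 10 assignments (counts)
value 1/2: 6 assignments
value 1/4: 3 assignments
value 0: 1 assignment
So 115 of the 125 assignments meet the threshold.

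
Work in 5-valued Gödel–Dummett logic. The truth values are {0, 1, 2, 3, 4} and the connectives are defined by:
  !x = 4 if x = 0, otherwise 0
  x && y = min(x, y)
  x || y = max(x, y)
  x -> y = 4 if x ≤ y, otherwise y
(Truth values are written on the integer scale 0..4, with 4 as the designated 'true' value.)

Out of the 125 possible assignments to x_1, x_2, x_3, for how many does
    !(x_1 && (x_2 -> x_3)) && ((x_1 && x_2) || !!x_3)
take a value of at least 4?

21

value 4: 21 assignments (counts)
value 3: 3 assignments
value 2: 5 assignments
value 1: 7 assignments
value 0: 89 assignments
So 21 of the 125 assignments meet the threshold.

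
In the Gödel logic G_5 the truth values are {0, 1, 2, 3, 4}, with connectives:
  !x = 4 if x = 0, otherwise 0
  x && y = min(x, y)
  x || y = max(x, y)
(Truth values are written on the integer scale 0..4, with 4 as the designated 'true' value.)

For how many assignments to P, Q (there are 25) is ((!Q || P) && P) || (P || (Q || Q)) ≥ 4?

value 4: 9 assignments (counts)
value 3: 7 assignments
value 2: 5 assignments
value 1: 3 assignments
value 0: 1 assignment
So 9 of the 25 assignments meet the threshold.

9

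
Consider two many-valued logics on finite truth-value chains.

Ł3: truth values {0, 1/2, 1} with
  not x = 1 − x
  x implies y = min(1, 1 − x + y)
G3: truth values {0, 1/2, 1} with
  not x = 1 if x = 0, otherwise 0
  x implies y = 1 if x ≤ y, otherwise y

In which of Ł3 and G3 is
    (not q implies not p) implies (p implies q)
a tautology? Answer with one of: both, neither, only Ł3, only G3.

only Ł3

In Ł3: every assignment gives 1 — tautology.
In G3: at p = 1, q = 1/2 the value is 1/2 — not a tautology.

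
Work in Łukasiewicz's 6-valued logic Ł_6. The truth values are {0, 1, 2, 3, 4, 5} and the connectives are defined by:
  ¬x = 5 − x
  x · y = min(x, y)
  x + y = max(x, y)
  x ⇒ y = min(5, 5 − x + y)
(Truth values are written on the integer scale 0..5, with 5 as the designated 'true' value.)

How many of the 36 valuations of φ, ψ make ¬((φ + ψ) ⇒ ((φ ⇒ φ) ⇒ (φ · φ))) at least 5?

1

value 5: 1 assignment (counts)
value 4: 2 assignments
value 3: 3 assignments
value 2: 4 assignments
value 1: 5 assignments
value 0: 21 assignments
So 1 of the 36 assignments meets the threshold.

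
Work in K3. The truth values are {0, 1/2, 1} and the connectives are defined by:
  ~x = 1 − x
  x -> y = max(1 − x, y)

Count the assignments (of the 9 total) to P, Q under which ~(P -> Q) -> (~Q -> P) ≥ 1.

P = 0, Q = 0 ↦ 1  ≥
P = 0, Q = 1/2 ↦ 1  ≥
P = 0, Q = 1 ↦ 1  ≥
P = 1/2, Q = 0 ↦ 1/2  <
P = 1/2, Q = 1/2 ↦ 1/2  <
P = 1/2, Q = 1 ↦ 1  ≥
P = 1, Q = 0 ↦ 1  ≥
P = 1, Q = 1/2 ↦ 1  ≥
P = 1, Q = 1 ↦ 1  ≥
So 7 of the 9 assignments meet the threshold.

7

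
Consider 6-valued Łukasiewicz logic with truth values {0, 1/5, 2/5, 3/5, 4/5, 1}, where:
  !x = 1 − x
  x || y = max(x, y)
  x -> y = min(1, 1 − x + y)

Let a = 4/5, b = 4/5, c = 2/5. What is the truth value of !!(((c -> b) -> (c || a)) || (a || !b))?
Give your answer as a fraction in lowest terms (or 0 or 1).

4/5

c -> b = 2/5 -> 4/5 = 1
c || a = 2/5 || 4/5 = 4/5
(c -> b) -> (c || a) = 1 -> 4/5 = 4/5
!b = !4/5 = 1/5
a || !b = 4/5 || 1/5 = 4/5
((c -> b) -> (c || a)) || (a || !b) = 4/5 || 4/5 = 4/5
!(((c -> b) -> (c || a)) || (a || !b)) = !4/5 = 1/5
!!(((c -> b) -> (c || a)) || (a || !b)) = !1/5 = 4/5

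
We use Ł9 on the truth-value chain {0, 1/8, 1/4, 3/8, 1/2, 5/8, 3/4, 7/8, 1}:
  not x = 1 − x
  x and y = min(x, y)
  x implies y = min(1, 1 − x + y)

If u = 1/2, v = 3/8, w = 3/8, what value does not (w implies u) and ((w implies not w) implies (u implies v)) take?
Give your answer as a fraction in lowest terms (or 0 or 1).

w implies u = 3/8 implies 1/2 = 1
not (w implies u) = not 1 = 0
not w = not 3/8 = 5/8
w implies not w = 3/8 implies 5/8 = 1
u implies v = 1/2 implies 3/8 = 7/8
(w implies not w) implies (u implies v) = 1 implies 7/8 = 7/8
not (w implies u) and ((w implies not w) implies (u implies v)) = 0 and 7/8 = 0

0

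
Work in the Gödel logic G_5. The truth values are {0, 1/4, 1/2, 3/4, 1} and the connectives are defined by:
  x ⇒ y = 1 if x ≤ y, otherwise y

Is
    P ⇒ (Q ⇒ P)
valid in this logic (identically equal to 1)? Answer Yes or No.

At P = 3/4, Q = 1/2, for instance:
Q ⇒ P = 1/2 ⇒ 3/4 = 1
P ⇒ (Q ⇒ P) = 3/4 ⇒ 1 = 1
and checking the remaining 24 assignments likewise gives ≥ 1 in every case.

Yes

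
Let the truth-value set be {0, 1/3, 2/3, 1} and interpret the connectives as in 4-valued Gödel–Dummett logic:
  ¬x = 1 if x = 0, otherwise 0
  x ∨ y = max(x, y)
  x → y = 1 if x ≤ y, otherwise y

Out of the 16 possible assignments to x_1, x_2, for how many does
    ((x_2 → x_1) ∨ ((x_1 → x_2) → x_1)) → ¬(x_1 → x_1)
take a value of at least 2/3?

x_1 = 0, x_2 = 0 ↦ 0  <
x_1 = 0, x_2 = 1/3 ↦ 1  ≥
x_1 = 0, x_2 = 2/3 ↦ 1  ≥
x_1 = 0, x_2 = 1 ↦ 1  ≥
x_1 = 1/3, x_2 = 0 ↦ 0  <
x_1 = 1/3, x_2 = 1/3 ↦ 0  <
x_1 = 1/3, x_2 = 2/3 ↦ 0  <
x_1 = 1/3, x_2 = 1 ↦ 0  <
x_1 = 2/3, x_2 = 0 ↦ 0  <
x_1 = 2/3, x_2 = 1/3 ↦ 0  <
x_1 = 2/3, x_2 = 2/3 ↦ 0  <
x_1 = 2/3, x_2 = 1 ↦ 0  <
x_1 = 1, x_2 = 0 ↦ 0  <
x_1 = 1, x_2 = 1/3 ↦ 0  <
x_1 = 1, x_2 = 2/3 ↦ 0  <
x_1 = 1, x_2 = 1 ↦ 0  <
So 3 of the 16 assignments meet the threshold.

3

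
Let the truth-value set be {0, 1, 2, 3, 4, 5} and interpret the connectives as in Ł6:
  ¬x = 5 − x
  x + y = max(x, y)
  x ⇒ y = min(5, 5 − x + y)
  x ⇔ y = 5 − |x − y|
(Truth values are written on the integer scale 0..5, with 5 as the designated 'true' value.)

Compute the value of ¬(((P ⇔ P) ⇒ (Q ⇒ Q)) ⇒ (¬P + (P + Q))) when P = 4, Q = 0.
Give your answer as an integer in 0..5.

1

P ⇔ P = 4 ⇔ 4 = 5
Q ⇒ Q = 0 ⇒ 0 = 5
(P ⇔ P) ⇒ (Q ⇒ Q) = 5 ⇒ 5 = 5
¬P = ¬4 = 1
P + Q = 4 + 0 = 4
¬P + (P + Q) = 1 + 4 = 4
((P ⇔ P) ⇒ (Q ⇒ Q)) ⇒ (¬P + (P + Q)) = 5 ⇒ 4 = 4
¬(((P ⇔ P) ⇒ (Q ⇒ Q)) ⇒ (¬P + (P + Q))) = ¬4 = 1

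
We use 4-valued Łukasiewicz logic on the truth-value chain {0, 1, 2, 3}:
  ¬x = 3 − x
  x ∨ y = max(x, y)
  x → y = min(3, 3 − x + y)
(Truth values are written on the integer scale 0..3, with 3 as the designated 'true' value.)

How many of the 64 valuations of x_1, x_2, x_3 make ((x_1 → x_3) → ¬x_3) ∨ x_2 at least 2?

50

value 3: 34 assignments (counts)
value 2: 16 assignments (counts)
value 1: 10 assignments
value 0: 4 assignments
So 50 of the 64 assignments meet the threshold.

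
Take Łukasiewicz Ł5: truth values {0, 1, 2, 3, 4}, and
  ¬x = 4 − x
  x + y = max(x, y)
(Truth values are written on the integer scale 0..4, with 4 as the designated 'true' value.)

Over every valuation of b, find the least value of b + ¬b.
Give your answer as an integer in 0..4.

Take b = 2:
¬b = ¬2 = 2
b + ¬b = 2 + 2 = 2
No assignment yields a value below 2, so this is the minimum.

2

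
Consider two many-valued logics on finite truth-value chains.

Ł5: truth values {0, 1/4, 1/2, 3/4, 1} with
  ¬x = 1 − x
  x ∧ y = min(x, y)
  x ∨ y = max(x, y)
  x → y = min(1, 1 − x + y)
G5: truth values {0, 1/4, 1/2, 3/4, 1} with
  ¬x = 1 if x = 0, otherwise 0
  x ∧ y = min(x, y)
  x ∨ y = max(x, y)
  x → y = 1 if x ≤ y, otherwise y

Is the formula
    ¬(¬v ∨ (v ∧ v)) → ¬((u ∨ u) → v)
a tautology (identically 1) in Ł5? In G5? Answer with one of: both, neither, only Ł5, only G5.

In Ł5: at u = 0, v = 1/4 the value is 3/4 — not a tautology.
In G5: every assignment gives 1 — tautology.

only G5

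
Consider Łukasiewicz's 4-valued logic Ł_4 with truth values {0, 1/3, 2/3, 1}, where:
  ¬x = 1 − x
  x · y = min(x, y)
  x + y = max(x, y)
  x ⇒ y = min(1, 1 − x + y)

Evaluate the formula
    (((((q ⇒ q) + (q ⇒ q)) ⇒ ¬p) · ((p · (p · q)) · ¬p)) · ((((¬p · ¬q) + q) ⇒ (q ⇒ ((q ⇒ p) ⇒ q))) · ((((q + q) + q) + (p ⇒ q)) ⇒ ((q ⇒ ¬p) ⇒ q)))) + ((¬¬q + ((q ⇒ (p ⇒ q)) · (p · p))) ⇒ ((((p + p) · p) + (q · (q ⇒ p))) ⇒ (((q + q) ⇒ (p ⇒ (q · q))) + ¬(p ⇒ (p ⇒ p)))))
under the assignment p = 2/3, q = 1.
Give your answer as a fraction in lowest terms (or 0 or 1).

1

q ⇒ q = 1 ⇒ 1 = 1
q ⇒ q = 1 ⇒ 1 = 1
(q ⇒ q) + (q ⇒ q) = 1 + 1 = 1
¬p = ¬2/3 = 1/3
((q ⇒ q) + (q ⇒ q)) ⇒ ¬p = 1 ⇒ 1/3 = 1/3
p · q = 2/3 · 1 = 2/3
p · (p · q) = 2/3 · 2/3 = 2/3
¬p = ¬2/3 = 1/3
(p · (p · q)) · ¬p = 2/3 · 1/3 = 1/3
(((q ⇒ q) + (q ⇒ q)) ⇒ ¬p) · ((p · (p · q)) · ¬p) = 1/3 · 1/3 = 1/3
¬p = ¬2/3 = 1/3
¬q = ¬1 = 0
¬p · ¬q = 1/3 · 0 = 0
(¬p · ¬q) + q = 0 + 1 = 1
q ⇒ p = 1 ⇒ 2/3 = 2/3
(q ⇒ p) ⇒ q = 2/3 ⇒ 1 = 1
q ⇒ ((q ⇒ p) ⇒ q) = 1 ⇒ 1 = 1
((¬p · ¬q) + q) ⇒ (q ⇒ ((q ⇒ p) ⇒ q)) = 1 ⇒ 1 = 1
q + q = 1 + 1 = 1
(q + q) + q = 1 + 1 = 1
p ⇒ q = 2/3 ⇒ 1 = 1
((q + q) + q) + (p ⇒ q) = 1 + 1 = 1
¬p = ¬2/3 = 1/3
q ⇒ ¬p = 1 ⇒ 1/3 = 1/3
(q ⇒ ¬p) ⇒ q = 1/3 ⇒ 1 = 1
(((q + q) + q) + (p ⇒ q)) ⇒ ((q ⇒ ¬p) ⇒ q) = 1 ⇒ 1 = 1
(((¬p · ¬q) + q) ⇒ (q ⇒ ((q ⇒ p) ⇒ q))) · ((((q + q) + q) + (p ⇒ q)) ⇒ ((q ⇒ ¬p) ⇒ q)) = 1 · 1 = 1
((((q ⇒ q) + (q ⇒ q)) ⇒ ¬p) · ((p · (p · q)) · ¬p)) · ((((¬p · ¬q) + q) ⇒ (q ⇒ ((q ⇒ p) ⇒ q))) · ((((q + q) + q) + (p ⇒ q)) ⇒ ((q ⇒ ¬p) ⇒ q))) = 1/3 · 1 = 1/3
¬q = ¬1 = 0
¬¬q = ¬0 = 1
p ⇒ q = 2/3 ⇒ 1 = 1
q ⇒ (p ⇒ q) = 1 ⇒ 1 = 1
p · p = 2/3 · 2/3 = 2/3
(q ⇒ (p ⇒ q)) · (p · p) = 1 · 2/3 = 2/3
¬¬q + ((q ⇒ (p ⇒ q)) · (p · p)) = 1 + 2/3 = 1
p + p = 2/3 + 2/3 = 2/3
(p + p) · p = 2/3 · 2/3 = 2/3
q ⇒ p = 1 ⇒ 2/3 = 2/3
q · (q ⇒ p) = 1 · 2/3 = 2/3
((p + p) · p) + (q · (q ⇒ p)) = 2/3 + 2/3 = 2/3
q + q = 1 + 1 = 1
q · q = 1 · 1 = 1
p ⇒ (q · q) = 2/3 ⇒ 1 = 1
(q + q) ⇒ (p ⇒ (q · q)) = 1 ⇒ 1 = 1
p ⇒ p = 2/3 ⇒ 2/3 = 1
p ⇒ (p ⇒ p) = 2/3 ⇒ 1 = 1
¬(p ⇒ (p ⇒ p)) = ¬1 = 0
((q + q) ⇒ (p ⇒ (q · q))) + ¬(p ⇒ (p ⇒ p)) = 1 + 0 = 1
(((p + p) · p) + (q · (q ⇒ p))) ⇒ (((q + q) ⇒ (p ⇒ (q · q))) + ¬(p ⇒ (p ⇒ p))) = 2/3 ⇒ 1 = 1
(¬¬q + ((q ⇒ (p ⇒ q)) · (p · p))) ⇒ ((((p + p) · p) + (q · (q ⇒ p))) ⇒ (((q + q) ⇒ (p ⇒ (q · q))) + ¬(p ⇒ (p ⇒ p)))) = 1 ⇒ 1 = 1
(((((q ⇒ q) + (q ⇒ q)) ⇒ ¬p) · ((p · (p · q)) · ¬p)) · ((((¬p · ¬q) + q) ⇒ (q ⇒ ((q ⇒ p) ⇒ q))) · ((((q + q) + q) + (p ⇒ q)) ⇒ ((q ⇒ ¬p) ⇒ q)))) + ((¬¬q + ((q ⇒ (p ⇒ q)) · (p · p))) ⇒ ((((p + p) · p) + (q · (q ⇒ p))) ⇒ (((q + q) ⇒ (p ⇒ (q · q))) + ¬(p ⇒ (p ⇒ p))))) = 1/3 + 1 = 1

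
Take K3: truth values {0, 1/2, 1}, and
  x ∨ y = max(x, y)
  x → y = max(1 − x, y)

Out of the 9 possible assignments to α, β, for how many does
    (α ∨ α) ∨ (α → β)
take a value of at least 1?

7

α = 0, β = 0 ↦ 1  ≥
α = 0, β = 1/2 ↦ 1  ≥
α = 0, β = 1 ↦ 1  ≥
α = 1/2, β = 0 ↦ 1/2  <
α = 1/2, β = 1/2 ↦ 1/2  <
α = 1/2, β = 1 ↦ 1  ≥
α = 1, β = 0 ↦ 1  ≥
α = 1, β = 1/2 ↦ 1  ≥
α = 1, β = 1 ↦ 1  ≥
So 7 of the 9 assignments meet the threshold.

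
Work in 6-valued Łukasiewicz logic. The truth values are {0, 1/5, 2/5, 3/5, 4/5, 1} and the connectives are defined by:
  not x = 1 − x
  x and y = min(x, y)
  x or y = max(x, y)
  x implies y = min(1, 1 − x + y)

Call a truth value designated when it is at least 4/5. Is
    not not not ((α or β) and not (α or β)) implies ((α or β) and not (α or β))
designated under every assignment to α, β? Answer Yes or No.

No

Counterexample: take α = 0, β = 0.
α or β = 0 or 0 = 0
α or β = 0 or 0 = 0
not (α or β) = not 0 = 1
(α or β) and not (α or β) = 0 and 1 = 0
not ((α or β) and not (α or β)) = not 0 = 1
not not ((α or β) and not (α or β)) = not 1 = 0
not not not ((α or β) and not (α or β)) = not 0 = 1
α or β = 0 or 0 = 0
α or β = 0 or 0 = 0
not (α or β) = not 0 = 1
(α or β) and not (α or β) = 0 and 1 = 0
not not not ((α or β) and not (α or β)) implies ((α or β) and not (α or β)) = 1 implies 0 = 0
This gives 0, which is below 4/5.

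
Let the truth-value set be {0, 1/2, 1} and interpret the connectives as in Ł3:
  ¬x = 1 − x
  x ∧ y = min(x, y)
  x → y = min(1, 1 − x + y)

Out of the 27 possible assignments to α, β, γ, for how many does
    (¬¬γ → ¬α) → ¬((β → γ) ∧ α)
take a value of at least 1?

value 1: 18 assignments (counts)
value 1/2: 8 assignments
value 0: 1 assignment
So 18 of the 27 assignments meet the threshold.

18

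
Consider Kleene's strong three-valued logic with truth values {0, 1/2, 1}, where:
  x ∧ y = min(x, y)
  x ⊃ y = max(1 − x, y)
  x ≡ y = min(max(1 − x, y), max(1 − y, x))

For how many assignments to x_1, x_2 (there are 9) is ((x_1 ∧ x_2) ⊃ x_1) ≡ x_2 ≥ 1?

2

x_1 = 0, x_2 = 0 ↦ 0  <
x_1 = 0, x_2 = 1/2 ↦ 1/2  <
x_1 = 0, x_2 = 1 ↦ 1  ≥
x_1 = 1/2, x_2 = 0 ↦ 0  <
x_1 = 1/2, x_2 = 1/2 ↦ 1/2  <
x_1 = 1/2, x_2 = 1 ↦ 1/2  <
x_1 = 1, x_2 = 0 ↦ 0  <
x_1 = 1, x_2 = 1/2 ↦ 1/2  <
x_1 = 1, x_2 = 1 ↦ 1  ≥
So 2 of the 9 assignments meet the threshold.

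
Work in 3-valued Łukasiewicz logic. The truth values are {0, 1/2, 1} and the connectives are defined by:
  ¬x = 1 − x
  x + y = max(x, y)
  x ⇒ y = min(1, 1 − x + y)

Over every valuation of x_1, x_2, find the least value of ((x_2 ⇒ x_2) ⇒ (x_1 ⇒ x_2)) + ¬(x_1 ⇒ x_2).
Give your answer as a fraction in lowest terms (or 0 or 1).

1/2

Take x_1 = 1/2, x_2 = 0:
x_2 ⇒ x_2 = 0 ⇒ 0 = 1
x_1 ⇒ x_2 = 1/2 ⇒ 0 = 1/2
(x_2 ⇒ x_2) ⇒ (x_1 ⇒ x_2) = 1 ⇒ 1/2 = 1/2
x_1 ⇒ x_2 = 1/2 ⇒ 0 = 1/2
¬(x_1 ⇒ x_2) = ¬1/2 = 1/2
((x_2 ⇒ x_2) ⇒ (x_1 ⇒ x_2)) + ¬(x_1 ⇒ x_2) = 1/2 + 1/2 = 1/2
No assignment yields a value below 1/2, so this is the minimum.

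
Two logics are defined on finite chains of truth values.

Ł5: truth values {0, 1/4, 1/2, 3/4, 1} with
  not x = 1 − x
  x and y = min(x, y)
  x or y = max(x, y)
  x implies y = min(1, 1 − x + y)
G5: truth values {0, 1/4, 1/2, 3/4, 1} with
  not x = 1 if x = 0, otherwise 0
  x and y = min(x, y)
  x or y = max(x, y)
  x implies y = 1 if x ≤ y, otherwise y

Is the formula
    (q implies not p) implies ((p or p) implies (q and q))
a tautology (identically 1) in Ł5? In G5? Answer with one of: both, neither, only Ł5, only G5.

In Ł5: at p = 1/4, q = 0 the value is 3/4 — not a tautology.
In G5: at p = 1/4, q = 0 the value is 0 — not a tautology.

neither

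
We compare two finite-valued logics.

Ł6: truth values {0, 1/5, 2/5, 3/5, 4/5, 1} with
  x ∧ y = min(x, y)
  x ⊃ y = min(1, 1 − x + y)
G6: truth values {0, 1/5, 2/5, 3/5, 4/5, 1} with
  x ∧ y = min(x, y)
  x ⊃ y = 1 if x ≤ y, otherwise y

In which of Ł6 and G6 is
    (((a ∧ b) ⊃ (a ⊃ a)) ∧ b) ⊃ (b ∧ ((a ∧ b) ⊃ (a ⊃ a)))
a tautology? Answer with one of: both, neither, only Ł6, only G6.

both

In Ł6: every assignment gives 1 — tautology.
In G6: every assignment gives 1 — tautology.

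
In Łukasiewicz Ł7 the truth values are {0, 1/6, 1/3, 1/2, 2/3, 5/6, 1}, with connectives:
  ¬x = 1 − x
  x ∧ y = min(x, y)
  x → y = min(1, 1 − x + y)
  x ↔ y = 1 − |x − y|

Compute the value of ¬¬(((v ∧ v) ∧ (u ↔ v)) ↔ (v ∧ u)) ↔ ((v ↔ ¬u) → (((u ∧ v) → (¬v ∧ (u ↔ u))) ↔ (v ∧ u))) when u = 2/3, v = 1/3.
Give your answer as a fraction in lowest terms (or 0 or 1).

v ∧ v = 1/3 ∧ 1/3 = 1/3
u ↔ v = 2/3 ↔ 1/3 = 2/3
(v ∧ v) ∧ (u ↔ v) = 1/3 ∧ 2/3 = 1/3
v ∧ u = 1/3 ∧ 2/3 = 1/3
((v ∧ v) ∧ (u ↔ v)) ↔ (v ∧ u) = 1/3 ↔ 1/3 = 1
¬(((v ∧ v) ∧ (u ↔ v)) ↔ (v ∧ u)) = ¬1 = 0
¬¬(((v ∧ v) ∧ (u ↔ v)) ↔ (v ∧ u)) = ¬0 = 1
¬u = ¬2/3 = 1/3
v ↔ ¬u = 1/3 ↔ 1/3 = 1
u ∧ v = 2/3 ∧ 1/3 = 1/3
¬v = ¬1/3 = 2/3
u ↔ u = 2/3 ↔ 2/3 = 1
¬v ∧ (u ↔ u) = 2/3 ∧ 1 = 2/3
(u ∧ v) → (¬v ∧ (u ↔ u)) = 1/3 → 2/3 = 1
v ∧ u = 1/3 ∧ 2/3 = 1/3
((u ∧ v) → (¬v ∧ (u ↔ u))) ↔ (v ∧ u) = 1 ↔ 1/3 = 1/3
(v ↔ ¬u) → (((u ∧ v) → (¬v ∧ (u ↔ u))) ↔ (v ∧ u)) = 1 → 1/3 = 1/3
¬¬(((v ∧ v) ∧ (u ↔ v)) ↔ (v ∧ u)) ↔ ((v ↔ ¬u) → (((u ∧ v) → (¬v ∧ (u ↔ u))) ↔ (v ∧ u))) = 1 ↔ 1/3 = 1/3

1/3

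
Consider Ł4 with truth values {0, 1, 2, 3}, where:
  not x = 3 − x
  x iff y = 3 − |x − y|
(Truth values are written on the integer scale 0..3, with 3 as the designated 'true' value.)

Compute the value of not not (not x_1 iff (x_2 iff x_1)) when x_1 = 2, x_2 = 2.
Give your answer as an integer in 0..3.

not x_1 = not 2 = 1
x_2 iff x_1 = 2 iff 2 = 3
not x_1 iff (x_2 iff x_1) = 1 iff 3 = 1
not (not x_1 iff (x_2 iff x_1)) = not 1 = 2
not not (not x_1 iff (x_2 iff x_1)) = not 2 = 1

1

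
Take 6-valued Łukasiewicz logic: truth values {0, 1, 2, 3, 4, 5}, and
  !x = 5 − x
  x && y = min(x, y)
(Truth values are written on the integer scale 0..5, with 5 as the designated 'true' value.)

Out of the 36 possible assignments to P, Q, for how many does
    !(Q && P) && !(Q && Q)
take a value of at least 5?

value 5: 6 assignments (counts)
value 4: 6 assignments
value 3: 6 assignments
value 2: 6 assignments
value 1: 6 assignments
value 0: 6 assignments
So 6 of the 36 assignments meet the threshold.

6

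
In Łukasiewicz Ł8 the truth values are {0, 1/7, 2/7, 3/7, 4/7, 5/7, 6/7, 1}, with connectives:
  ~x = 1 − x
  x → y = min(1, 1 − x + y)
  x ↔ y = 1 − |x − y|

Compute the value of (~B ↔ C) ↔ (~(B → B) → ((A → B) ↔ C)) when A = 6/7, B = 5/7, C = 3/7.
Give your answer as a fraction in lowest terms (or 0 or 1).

~B = ~5/7 = 2/7
~B ↔ C = 2/7 ↔ 3/7 = 6/7
B → B = 5/7 → 5/7 = 1
~(B → B) = ~1 = 0
A → B = 6/7 → 5/7 = 6/7
(A → B) ↔ C = 6/7 ↔ 3/7 = 4/7
~(B → B) → ((A → B) ↔ C) = 0 → 4/7 = 1
(~B ↔ C) ↔ (~(B → B) → ((A → B) ↔ C)) = 6/7 ↔ 1 = 6/7

6/7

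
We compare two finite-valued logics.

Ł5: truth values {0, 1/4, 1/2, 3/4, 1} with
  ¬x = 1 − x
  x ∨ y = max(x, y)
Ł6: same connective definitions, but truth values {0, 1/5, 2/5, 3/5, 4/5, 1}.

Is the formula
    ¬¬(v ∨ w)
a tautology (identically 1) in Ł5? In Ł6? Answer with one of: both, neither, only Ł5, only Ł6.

In Ł5: at v = 0, w = 0 the value is 0 — not a tautology.
In Ł6: at v = 0, w = 0 the value is 0 — not a tautology.

neither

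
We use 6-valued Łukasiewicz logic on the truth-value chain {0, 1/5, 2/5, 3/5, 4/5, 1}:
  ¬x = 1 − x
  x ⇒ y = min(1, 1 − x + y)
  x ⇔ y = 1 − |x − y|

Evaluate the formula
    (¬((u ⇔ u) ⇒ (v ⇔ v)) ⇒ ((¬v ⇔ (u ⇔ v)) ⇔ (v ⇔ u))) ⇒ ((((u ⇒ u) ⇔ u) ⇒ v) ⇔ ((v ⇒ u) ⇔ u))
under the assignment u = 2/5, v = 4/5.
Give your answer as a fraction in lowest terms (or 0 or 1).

4/5

u ⇔ u = 2/5 ⇔ 2/5 = 1
v ⇔ v = 4/5 ⇔ 4/5 = 1
(u ⇔ u) ⇒ (v ⇔ v) = 1 ⇒ 1 = 1
¬((u ⇔ u) ⇒ (v ⇔ v)) = ¬1 = 0
¬v = ¬4/5 = 1/5
u ⇔ v = 2/5 ⇔ 4/5 = 3/5
¬v ⇔ (u ⇔ v) = 1/5 ⇔ 3/5 = 3/5
v ⇔ u = 4/5 ⇔ 2/5 = 3/5
(¬v ⇔ (u ⇔ v)) ⇔ (v ⇔ u) = 3/5 ⇔ 3/5 = 1
¬((u ⇔ u) ⇒ (v ⇔ v)) ⇒ ((¬v ⇔ (u ⇔ v)) ⇔ (v ⇔ u)) = 0 ⇒ 1 = 1
u ⇒ u = 2/5 ⇒ 2/5 = 1
(u ⇒ u) ⇔ u = 1 ⇔ 2/5 = 2/5
((u ⇒ u) ⇔ u) ⇒ v = 2/5 ⇒ 4/5 = 1
v ⇒ u = 4/5 ⇒ 2/5 = 3/5
(v ⇒ u) ⇔ u = 3/5 ⇔ 2/5 = 4/5
(((u ⇒ u) ⇔ u) ⇒ v) ⇔ ((v ⇒ u) ⇔ u) = 1 ⇔ 4/5 = 4/5
(¬((u ⇔ u) ⇒ (v ⇔ v)) ⇒ ((¬v ⇔ (u ⇔ v)) ⇔ (v ⇔ u))) ⇒ ((((u ⇒ u) ⇔ u) ⇒ v) ⇔ ((v ⇒ u) ⇔ u)) = 1 ⇒ 4/5 = 4/5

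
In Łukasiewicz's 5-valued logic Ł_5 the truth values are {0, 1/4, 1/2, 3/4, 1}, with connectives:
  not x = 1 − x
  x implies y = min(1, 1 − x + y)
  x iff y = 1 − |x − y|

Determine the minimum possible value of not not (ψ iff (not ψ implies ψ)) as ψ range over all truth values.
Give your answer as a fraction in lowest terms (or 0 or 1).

Take ψ = 1/2:
not ψ = not 1/2 = 1/2
not ψ implies ψ = 1/2 implies 1/2 = 1
ψ iff (not ψ implies ψ) = 1/2 iff 1 = 1/2
not (ψ iff (not ψ implies ψ)) = not 1/2 = 1/2
not not (ψ iff (not ψ implies ψ)) = not 1/2 = 1/2
No assignment yields a value below 1/2, so this is the minimum.

1/2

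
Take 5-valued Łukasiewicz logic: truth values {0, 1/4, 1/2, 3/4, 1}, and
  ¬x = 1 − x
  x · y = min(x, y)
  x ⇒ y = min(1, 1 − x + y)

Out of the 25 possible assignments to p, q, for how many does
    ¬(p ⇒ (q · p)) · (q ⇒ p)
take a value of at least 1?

value 1: 1 assignment (counts)
value 3/4: 2 assignments
value 1/2: 3 assignments
value 1/4: 4 assignments
value 0: 15 assignments
So 1 of the 25 assignments meets the threshold.

1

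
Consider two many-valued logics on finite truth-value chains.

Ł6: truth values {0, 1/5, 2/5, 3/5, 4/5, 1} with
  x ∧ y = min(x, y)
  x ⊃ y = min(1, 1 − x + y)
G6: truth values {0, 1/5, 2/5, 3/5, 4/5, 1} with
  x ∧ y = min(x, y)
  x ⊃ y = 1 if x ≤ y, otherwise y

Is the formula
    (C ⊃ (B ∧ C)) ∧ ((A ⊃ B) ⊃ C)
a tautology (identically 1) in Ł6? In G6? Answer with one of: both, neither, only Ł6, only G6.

neither

In Ł6: at A = 0, B = 0, C = 0 the value is 0 — not a tautology.
In G6: at A = 0, B = 0, C = 0 the value is 0 — not a tautology.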